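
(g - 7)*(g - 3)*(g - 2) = g^3 - 12*g^2 + 41*g - 42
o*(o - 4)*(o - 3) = o^3 - 7*o^2 + 12*o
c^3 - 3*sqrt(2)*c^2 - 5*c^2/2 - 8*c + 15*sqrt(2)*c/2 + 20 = (c - 5/2)*(c - 4*sqrt(2))*(c + sqrt(2))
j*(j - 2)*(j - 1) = j^3 - 3*j^2 + 2*j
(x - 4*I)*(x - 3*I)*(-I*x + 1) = -I*x^3 - 6*x^2 + 5*I*x - 12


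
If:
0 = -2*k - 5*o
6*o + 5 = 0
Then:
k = 25/12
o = -5/6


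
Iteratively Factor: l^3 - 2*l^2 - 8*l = (l)*(l^2 - 2*l - 8) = l*(l - 4)*(l + 2)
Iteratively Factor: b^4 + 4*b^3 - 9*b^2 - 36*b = (b)*(b^3 + 4*b^2 - 9*b - 36) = b*(b - 3)*(b^2 + 7*b + 12) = b*(b - 3)*(b + 4)*(b + 3)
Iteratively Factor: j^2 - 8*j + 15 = (j - 3)*(j - 5)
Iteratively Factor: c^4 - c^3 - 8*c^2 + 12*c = (c + 3)*(c^3 - 4*c^2 + 4*c) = (c - 2)*(c + 3)*(c^2 - 2*c) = (c - 2)^2*(c + 3)*(c)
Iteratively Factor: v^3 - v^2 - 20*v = (v - 5)*(v^2 + 4*v) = v*(v - 5)*(v + 4)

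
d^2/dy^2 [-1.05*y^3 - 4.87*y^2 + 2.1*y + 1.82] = -6.3*y - 9.74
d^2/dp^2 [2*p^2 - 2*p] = 4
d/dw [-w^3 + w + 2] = 1 - 3*w^2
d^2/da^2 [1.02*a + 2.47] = 0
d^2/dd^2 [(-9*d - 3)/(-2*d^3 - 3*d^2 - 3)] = 18*(12*d^2*(d + 1)^2*(3*d + 1) - (6*d^2 + 6*d + (2*d + 1)*(3*d + 1))*(2*d^3 + 3*d^2 + 3))/(2*d^3 + 3*d^2 + 3)^3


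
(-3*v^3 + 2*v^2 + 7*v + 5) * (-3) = 9*v^3 - 6*v^2 - 21*v - 15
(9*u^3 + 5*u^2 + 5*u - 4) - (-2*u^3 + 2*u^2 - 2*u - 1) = 11*u^3 + 3*u^2 + 7*u - 3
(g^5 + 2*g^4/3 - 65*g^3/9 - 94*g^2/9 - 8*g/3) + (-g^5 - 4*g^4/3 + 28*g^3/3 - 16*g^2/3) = -2*g^4/3 + 19*g^3/9 - 142*g^2/9 - 8*g/3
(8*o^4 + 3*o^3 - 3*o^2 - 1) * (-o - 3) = -8*o^5 - 27*o^4 - 6*o^3 + 9*o^2 + o + 3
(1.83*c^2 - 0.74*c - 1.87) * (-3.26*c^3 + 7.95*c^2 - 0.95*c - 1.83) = -5.9658*c^5 + 16.9609*c^4 - 1.5253*c^3 - 17.5124*c^2 + 3.1307*c + 3.4221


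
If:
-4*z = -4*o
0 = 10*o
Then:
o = 0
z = 0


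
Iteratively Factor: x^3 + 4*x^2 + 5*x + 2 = (x + 1)*(x^2 + 3*x + 2) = (x + 1)^2*(x + 2)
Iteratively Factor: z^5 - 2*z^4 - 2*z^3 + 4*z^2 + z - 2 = (z + 1)*(z^4 - 3*z^3 + z^2 + 3*z - 2) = (z - 1)*(z + 1)*(z^3 - 2*z^2 - z + 2) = (z - 2)*(z - 1)*(z + 1)*(z^2 - 1) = (z - 2)*(z - 1)^2*(z + 1)*(z + 1)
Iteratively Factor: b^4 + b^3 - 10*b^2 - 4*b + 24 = (b + 3)*(b^3 - 2*b^2 - 4*b + 8) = (b + 2)*(b + 3)*(b^2 - 4*b + 4) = (b - 2)*(b + 2)*(b + 3)*(b - 2)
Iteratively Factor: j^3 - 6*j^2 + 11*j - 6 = (j - 1)*(j^2 - 5*j + 6) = (j - 2)*(j - 1)*(j - 3)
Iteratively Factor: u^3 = (u)*(u^2) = u^2*(u)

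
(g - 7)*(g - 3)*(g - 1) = g^3 - 11*g^2 + 31*g - 21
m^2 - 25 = (m - 5)*(m + 5)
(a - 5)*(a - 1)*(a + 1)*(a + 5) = a^4 - 26*a^2 + 25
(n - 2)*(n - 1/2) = n^2 - 5*n/2 + 1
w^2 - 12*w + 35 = (w - 7)*(w - 5)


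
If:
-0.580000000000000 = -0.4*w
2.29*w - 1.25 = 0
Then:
No Solution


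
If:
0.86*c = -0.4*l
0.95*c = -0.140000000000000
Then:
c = -0.15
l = 0.32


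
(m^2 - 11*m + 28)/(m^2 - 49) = (m - 4)/(m + 7)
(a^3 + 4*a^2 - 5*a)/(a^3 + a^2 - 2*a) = (a + 5)/(a + 2)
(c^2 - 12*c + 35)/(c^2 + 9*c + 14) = (c^2 - 12*c + 35)/(c^2 + 9*c + 14)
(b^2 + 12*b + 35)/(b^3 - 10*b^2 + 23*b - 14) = (b^2 + 12*b + 35)/(b^3 - 10*b^2 + 23*b - 14)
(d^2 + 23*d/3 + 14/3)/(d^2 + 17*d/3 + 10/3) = (d + 7)/(d + 5)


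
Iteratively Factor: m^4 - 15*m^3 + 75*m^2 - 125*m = (m - 5)*(m^3 - 10*m^2 + 25*m) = (m - 5)^2*(m^2 - 5*m) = (m - 5)^3*(m)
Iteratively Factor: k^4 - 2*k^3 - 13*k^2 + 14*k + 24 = (k + 3)*(k^3 - 5*k^2 + 2*k + 8) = (k - 2)*(k + 3)*(k^2 - 3*k - 4) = (k - 2)*(k + 1)*(k + 3)*(k - 4)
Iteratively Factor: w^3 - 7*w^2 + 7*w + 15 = (w - 5)*(w^2 - 2*w - 3) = (w - 5)*(w + 1)*(w - 3)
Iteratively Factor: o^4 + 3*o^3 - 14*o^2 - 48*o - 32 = (o + 2)*(o^3 + o^2 - 16*o - 16) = (o + 1)*(o + 2)*(o^2 - 16) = (o - 4)*(o + 1)*(o + 2)*(o + 4)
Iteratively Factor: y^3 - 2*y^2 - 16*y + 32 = (y - 4)*(y^2 + 2*y - 8) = (y - 4)*(y - 2)*(y + 4)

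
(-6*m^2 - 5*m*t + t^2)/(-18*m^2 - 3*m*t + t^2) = (m + t)/(3*m + t)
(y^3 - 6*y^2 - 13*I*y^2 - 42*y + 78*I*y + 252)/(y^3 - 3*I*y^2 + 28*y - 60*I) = (y^2 - y*(6 + 7*I) + 42*I)/(y^2 + 3*I*y + 10)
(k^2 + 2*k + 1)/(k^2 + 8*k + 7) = (k + 1)/(k + 7)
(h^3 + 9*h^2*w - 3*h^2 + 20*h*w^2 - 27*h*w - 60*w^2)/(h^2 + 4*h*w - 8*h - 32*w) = (h^2 + 5*h*w - 3*h - 15*w)/(h - 8)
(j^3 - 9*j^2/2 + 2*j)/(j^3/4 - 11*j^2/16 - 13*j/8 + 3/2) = 8*j*(2*j - 1)/(4*j^2 + 5*j - 6)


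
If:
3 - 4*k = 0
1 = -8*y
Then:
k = 3/4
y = -1/8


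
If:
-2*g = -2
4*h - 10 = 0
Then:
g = 1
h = 5/2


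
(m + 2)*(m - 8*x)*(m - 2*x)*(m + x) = m^4 - 9*m^3*x + 2*m^3 + 6*m^2*x^2 - 18*m^2*x + 16*m*x^3 + 12*m*x^2 + 32*x^3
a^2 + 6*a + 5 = (a + 1)*(a + 5)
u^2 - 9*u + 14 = (u - 7)*(u - 2)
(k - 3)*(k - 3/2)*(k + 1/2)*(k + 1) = k^4 - 3*k^3 - 7*k^2/4 + 9*k/2 + 9/4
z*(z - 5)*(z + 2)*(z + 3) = z^4 - 19*z^2 - 30*z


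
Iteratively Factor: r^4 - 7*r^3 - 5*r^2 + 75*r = (r)*(r^3 - 7*r^2 - 5*r + 75) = r*(r - 5)*(r^2 - 2*r - 15) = r*(r - 5)*(r + 3)*(r - 5)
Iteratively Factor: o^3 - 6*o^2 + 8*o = (o - 2)*(o^2 - 4*o) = o*(o - 2)*(o - 4)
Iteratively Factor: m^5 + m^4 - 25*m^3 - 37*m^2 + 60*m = (m - 5)*(m^4 + 6*m^3 + 5*m^2 - 12*m) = (m - 5)*(m - 1)*(m^3 + 7*m^2 + 12*m) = (m - 5)*(m - 1)*(m + 3)*(m^2 + 4*m) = (m - 5)*(m - 1)*(m + 3)*(m + 4)*(m)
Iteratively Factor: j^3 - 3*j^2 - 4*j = (j)*(j^2 - 3*j - 4) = j*(j - 4)*(j + 1)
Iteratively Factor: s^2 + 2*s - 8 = (s + 4)*(s - 2)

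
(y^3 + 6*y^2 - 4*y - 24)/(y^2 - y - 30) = (-y^3 - 6*y^2 + 4*y + 24)/(-y^2 + y + 30)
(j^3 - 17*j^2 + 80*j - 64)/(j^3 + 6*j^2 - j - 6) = (j^2 - 16*j + 64)/(j^2 + 7*j + 6)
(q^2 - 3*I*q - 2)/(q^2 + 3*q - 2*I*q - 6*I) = (q - I)/(q + 3)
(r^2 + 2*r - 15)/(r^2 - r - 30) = (r - 3)/(r - 6)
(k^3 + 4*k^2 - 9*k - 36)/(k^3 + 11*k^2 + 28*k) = (k^2 - 9)/(k*(k + 7))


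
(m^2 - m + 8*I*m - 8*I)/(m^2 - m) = (m + 8*I)/m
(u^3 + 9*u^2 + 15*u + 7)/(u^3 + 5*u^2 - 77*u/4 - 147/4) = 4*(u^2 + 2*u + 1)/(4*u^2 - 8*u - 21)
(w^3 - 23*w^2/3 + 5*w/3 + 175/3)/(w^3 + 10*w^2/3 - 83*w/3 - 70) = (w - 5)/(w + 6)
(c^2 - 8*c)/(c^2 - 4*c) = (c - 8)/(c - 4)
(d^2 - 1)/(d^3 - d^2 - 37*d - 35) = (d - 1)/(d^2 - 2*d - 35)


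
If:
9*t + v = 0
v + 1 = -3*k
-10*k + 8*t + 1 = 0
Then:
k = 17/66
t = 13/66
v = -39/22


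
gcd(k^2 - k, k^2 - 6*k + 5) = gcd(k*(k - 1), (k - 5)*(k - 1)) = k - 1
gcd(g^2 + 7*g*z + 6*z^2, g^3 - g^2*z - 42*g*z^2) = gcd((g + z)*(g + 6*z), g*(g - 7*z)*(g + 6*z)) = g + 6*z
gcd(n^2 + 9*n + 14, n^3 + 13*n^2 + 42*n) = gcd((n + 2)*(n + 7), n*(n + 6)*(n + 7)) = n + 7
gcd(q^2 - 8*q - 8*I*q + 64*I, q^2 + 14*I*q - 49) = 1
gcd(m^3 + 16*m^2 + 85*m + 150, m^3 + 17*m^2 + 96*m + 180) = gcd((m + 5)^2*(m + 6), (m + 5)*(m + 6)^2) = m^2 + 11*m + 30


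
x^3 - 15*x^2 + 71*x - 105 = (x - 7)*(x - 5)*(x - 3)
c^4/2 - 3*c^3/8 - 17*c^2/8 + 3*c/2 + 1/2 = (c/2 + 1)*(c - 2)*(c - 1)*(c + 1/4)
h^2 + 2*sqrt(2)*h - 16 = (h - 2*sqrt(2))*(h + 4*sqrt(2))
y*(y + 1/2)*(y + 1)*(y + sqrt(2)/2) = y^4 + sqrt(2)*y^3/2 + 3*y^3/2 + y^2/2 + 3*sqrt(2)*y^2/4 + sqrt(2)*y/4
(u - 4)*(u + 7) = u^2 + 3*u - 28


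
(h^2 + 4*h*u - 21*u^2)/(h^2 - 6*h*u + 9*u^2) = (-h - 7*u)/(-h + 3*u)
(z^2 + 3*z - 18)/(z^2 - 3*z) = (z + 6)/z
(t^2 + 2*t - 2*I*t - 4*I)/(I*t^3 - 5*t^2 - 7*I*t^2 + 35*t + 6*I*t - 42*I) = (-I*t^2 + 2*t*(-1 - I) - 4)/(t^3 + t^2*(-7 + 5*I) + t*(6 - 35*I) - 42)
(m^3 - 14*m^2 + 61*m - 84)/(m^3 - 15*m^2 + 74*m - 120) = (m^2 - 10*m + 21)/(m^2 - 11*m + 30)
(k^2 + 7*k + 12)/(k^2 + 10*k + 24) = (k + 3)/(k + 6)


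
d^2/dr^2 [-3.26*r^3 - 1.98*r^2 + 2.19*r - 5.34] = -19.56*r - 3.96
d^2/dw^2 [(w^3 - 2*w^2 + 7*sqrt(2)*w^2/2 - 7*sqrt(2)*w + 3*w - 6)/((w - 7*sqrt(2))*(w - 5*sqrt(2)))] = 2*(-31*sqrt(2)*w^3 + 305*w^3 - 3255*sqrt(2)*w^2 + 402*w^2 + 1686*sqrt(2)*w + 14070*w - 22868 + 19670*sqrt(2))/(w^6 - 36*sqrt(2)*w^5 + 1074*w^4 - 8496*sqrt(2)*w^3 + 75180*w^2 - 176400*sqrt(2)*w + 343000)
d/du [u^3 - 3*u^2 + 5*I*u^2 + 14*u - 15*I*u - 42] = 3*u^2 + u*(-6 + 10*I) + 14 - 15*I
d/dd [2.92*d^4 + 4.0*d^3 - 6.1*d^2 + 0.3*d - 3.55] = 11.68*d^3 + 12.0*d^2 - 12.2*d + 0.3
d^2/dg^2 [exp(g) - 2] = exp(g)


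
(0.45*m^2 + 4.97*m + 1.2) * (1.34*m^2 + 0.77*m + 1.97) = 0.603*m^4 + 7.0063*m^3 + 6.3214*m^2 + 10.7149*m + 2.364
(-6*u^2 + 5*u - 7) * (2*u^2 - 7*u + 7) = -12*u^4 + 52*u^3 - 91*u^2 + 84*u - 49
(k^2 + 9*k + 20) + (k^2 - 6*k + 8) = 2*k^2 + 3*k + 28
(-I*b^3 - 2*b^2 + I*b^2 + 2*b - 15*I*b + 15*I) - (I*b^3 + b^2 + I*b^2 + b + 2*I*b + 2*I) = -2*I*b^3 - 3*b^2 + b - 17*I*b + 13*I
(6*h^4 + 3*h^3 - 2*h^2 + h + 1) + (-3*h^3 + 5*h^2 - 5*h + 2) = 6*h^4 + 3*h^2 - 4*h + 3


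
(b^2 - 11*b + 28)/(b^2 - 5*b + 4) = (b - 7)/(b - 1)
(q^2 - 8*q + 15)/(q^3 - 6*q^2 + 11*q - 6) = (q - 5)/(q^2 - 3*q + 2)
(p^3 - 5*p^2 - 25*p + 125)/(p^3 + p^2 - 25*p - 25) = (p - 5)/(p + 1)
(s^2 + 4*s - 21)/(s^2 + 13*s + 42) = (s - 3)/(s + 6)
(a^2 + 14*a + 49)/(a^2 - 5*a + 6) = (a^2 + 14*a + 49)/(a^2 - 5*a + 6)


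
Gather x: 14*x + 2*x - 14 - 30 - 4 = 16*x - 48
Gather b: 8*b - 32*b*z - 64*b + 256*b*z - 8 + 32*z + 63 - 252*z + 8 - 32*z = b*(224*z - 56) - 252*z + 63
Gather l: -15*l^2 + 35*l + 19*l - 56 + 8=-15*l^2 + 54*l - 48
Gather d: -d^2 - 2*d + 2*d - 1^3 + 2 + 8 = 9 - d^2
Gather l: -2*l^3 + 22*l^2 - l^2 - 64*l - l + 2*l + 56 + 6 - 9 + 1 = -2*l^3 + 21*l^2 - 63*l + 54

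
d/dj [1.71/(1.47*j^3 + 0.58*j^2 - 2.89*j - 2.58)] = (-7.5411*j^2 - 1.9836*j + 4.9419)/(1.47*j^3 + 0.58*j^2 - 2.89*j - 2.58)^2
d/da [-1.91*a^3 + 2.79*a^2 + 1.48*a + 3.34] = -5.73*a^2 + 5.58*a + 1.48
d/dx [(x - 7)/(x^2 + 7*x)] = (-x^2 + 14*x + 49)/(x^2*(x^2 + 14*x + 49))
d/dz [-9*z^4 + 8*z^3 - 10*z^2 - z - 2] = -36*z^3 + 24*z^2 - 20*z - 1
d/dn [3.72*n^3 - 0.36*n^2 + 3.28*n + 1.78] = 11.16*n^2 - 0.72*n + 3.28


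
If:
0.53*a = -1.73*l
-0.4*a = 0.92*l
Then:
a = 0.00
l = 0.00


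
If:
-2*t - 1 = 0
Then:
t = -1/2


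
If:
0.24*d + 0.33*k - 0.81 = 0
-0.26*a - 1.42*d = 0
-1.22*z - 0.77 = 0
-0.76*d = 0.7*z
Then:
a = -3.17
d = 0.58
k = 2.03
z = -0.63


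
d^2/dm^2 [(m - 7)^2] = 2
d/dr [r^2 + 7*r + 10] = 2*r + 7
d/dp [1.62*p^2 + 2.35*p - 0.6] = 3.24*p + 2.35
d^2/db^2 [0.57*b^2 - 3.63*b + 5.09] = 1.14000000000000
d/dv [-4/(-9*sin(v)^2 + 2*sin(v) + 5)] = 8*(1 - 9*sin(v))*cos(v)/(-9*sin(v)^2 + 2*sin(v) + 5)^2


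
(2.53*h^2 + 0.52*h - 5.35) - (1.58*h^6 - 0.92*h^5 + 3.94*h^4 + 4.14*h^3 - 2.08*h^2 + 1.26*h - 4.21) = -1.58*h^6 + 0.92*h^5 - 3.94*h^4 - 4.14*h^3 + 4.61*h^2 - 0.74*h - 1.14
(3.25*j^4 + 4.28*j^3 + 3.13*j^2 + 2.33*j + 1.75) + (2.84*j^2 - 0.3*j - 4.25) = 3.25*j^4 + 4.28*j^3 + 5.97*j^2 + 2.03*j - 2.5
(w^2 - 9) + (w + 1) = w^2 + w - 8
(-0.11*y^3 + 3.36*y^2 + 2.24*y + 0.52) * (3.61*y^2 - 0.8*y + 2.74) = -0.3971*y^5 + 12.2176*y^4 + 5.097*y^3 + 9.2916*y^2 + 5.7216*y + 1.4248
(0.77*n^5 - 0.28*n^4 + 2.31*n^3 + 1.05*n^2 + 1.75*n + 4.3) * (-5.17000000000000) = -3.9809*n^5 + 1.4476*n^4 - 11.9427*n^3 - 5.4285*n^2 - 9.0475*n - 22.231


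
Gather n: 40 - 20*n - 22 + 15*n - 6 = 12 - 5*n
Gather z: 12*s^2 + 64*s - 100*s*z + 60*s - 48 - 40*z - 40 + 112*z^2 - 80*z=12*s^2 + 124*s + 112*z^2 + z*(-100*s - 120) - 88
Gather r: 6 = 6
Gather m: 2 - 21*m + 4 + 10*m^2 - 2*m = 10*m^2 - 23*m + 6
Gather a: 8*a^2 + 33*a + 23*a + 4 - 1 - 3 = 8*a^2 + 56*a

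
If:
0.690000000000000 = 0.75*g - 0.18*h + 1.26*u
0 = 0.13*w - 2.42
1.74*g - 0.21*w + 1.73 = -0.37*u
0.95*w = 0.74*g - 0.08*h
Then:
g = 6.80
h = -158.15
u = -26.09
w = 18.62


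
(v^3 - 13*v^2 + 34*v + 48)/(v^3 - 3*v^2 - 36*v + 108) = (v^2 - 7*v - 8)/(v^2 + 3*v - 18)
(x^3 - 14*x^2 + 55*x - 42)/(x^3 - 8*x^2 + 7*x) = (x - 6)/x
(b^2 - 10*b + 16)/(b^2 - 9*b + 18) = (b^2 - 10*b + 16)/(b^2 - 9*b + 18)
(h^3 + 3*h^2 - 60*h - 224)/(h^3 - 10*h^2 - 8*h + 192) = (h + 7)/(h - 6)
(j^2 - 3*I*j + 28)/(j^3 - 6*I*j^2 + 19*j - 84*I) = 1/(j - 3*I)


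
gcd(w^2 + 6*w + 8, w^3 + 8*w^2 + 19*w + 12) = w + 4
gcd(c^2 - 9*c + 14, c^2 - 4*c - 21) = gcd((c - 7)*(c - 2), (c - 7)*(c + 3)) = c - 7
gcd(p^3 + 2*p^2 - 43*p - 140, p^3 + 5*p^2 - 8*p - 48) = p + 4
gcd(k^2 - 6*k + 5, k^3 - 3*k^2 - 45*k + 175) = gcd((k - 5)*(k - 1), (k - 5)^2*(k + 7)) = k - 5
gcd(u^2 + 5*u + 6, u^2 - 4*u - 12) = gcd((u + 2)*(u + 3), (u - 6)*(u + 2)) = u + 2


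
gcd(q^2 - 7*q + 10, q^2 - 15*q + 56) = 1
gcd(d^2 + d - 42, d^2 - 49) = d + 7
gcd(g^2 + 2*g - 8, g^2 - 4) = g - 2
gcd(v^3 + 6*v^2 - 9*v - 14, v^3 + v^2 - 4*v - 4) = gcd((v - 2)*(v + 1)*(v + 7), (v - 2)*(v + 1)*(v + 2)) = v^2 - v - 2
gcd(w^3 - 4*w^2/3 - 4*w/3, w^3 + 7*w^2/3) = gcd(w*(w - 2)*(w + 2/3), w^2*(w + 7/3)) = w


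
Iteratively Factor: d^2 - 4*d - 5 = (d + 1)*(d - 5)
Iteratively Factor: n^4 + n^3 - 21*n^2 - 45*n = (n + 3)*(n^3 - 2*n^2 - 15*n) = (n - 5)*(n + 3)*(n^2 + 3*n) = n*(n - 5)*(n + 3)*(n + 3)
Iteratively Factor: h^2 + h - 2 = (h - 1)*(h + 2)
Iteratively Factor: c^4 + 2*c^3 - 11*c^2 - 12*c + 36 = (c + 3)*(c^3 - c^2 - 8*c + 12) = (c - 2)*(c + 3)*(c^2 + c - 6) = (c - 2)^2*(c + 3)*(c + 3)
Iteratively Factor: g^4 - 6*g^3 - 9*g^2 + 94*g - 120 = (g + 4)*(g^3 - 10*g^2 + 31*g - 30) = (g - 3)*(g + 4)*(g^2 - 7*g + 10) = (g - 5)*(g - 3)*(g + 4)*(g - 2)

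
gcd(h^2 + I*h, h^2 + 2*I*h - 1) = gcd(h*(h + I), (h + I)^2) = h + I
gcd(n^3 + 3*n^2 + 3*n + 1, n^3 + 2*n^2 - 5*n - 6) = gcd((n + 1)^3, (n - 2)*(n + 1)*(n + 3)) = n + 1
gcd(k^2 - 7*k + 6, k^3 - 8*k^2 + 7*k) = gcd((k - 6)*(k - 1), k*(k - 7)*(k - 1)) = k - 1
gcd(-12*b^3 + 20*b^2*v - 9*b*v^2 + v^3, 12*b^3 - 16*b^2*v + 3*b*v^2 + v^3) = 2*b^2 - 3*b*v + v^2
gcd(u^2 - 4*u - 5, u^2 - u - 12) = 1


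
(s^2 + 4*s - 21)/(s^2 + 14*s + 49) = (s - 3)/(s + 7)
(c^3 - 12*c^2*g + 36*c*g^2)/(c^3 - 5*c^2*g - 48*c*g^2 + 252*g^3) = c/(c + 7*g)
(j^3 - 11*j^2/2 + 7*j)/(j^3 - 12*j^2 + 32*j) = (j^2 - 11*j/2 + 7)/(j^2 - 12*j + 32)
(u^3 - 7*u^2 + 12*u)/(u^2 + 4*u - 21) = u*(u - 4)/(u + 7)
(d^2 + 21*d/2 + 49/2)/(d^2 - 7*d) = (2*d^2 + 21*d + 49)/(2*d*(d - 7))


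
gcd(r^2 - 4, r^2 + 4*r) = 1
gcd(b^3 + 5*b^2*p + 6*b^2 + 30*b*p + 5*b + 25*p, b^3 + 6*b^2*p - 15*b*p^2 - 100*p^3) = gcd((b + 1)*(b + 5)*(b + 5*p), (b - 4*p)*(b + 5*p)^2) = b + 5*p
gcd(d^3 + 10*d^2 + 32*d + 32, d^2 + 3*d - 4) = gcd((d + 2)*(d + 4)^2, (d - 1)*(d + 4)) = d + 4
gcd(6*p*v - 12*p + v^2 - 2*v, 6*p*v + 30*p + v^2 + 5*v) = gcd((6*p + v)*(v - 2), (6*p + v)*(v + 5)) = 6*p + v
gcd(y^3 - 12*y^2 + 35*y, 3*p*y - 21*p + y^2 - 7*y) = y - 7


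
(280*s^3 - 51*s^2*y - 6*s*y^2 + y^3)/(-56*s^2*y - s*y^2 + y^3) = (-5*s + y)/y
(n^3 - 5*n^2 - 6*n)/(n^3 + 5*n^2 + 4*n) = (n - 6)/(n + 4)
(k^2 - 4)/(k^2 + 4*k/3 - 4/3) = 3*(k - 2)/(3*k - 2)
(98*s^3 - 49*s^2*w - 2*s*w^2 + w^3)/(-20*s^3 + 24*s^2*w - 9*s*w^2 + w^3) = (-49*s^2 + w^2)/(10*s^2 - 7*s*w + w^2)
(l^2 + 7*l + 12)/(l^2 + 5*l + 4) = (l + 3)/(l + 1)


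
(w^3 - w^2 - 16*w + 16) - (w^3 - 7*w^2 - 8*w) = 6*w^2 - 8*w + 16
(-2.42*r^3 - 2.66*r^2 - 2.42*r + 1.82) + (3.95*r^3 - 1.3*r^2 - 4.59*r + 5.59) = 1.53*r^3 - 3.96*r^2 - 7.01*r + 7.41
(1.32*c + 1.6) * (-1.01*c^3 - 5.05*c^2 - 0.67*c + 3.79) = -1.3332*c^4 - 8.282*c^3 - 8.9644*c^2 + 3.9308*c + 6.064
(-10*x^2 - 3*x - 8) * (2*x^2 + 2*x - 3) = -20*x^4 - 26*x^3 + 8*x^2 - 7*x + 24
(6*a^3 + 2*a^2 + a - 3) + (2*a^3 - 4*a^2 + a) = 8*a^3 - 2*a^2 + 2*a - 3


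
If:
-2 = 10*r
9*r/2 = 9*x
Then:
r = -1/5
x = -1/10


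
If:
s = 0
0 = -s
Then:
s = 0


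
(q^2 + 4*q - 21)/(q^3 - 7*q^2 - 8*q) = (-q^2 - 4*q + 21)/(q*(-q^2 + 7*q + 8))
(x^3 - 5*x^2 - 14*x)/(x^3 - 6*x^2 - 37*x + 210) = x*(x + 2)/(x^2 + x - 30)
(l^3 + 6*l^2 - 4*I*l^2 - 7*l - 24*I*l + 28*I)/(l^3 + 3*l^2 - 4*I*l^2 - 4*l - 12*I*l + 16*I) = (l + 7)/(l + 4)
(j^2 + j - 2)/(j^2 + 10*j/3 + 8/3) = 3*(j - 1)/(3*j + 4)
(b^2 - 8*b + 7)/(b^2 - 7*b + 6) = (b - 7)/(b - 6)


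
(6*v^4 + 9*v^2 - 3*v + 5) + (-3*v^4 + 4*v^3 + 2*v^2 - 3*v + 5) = 3*v^4 + 4*v^3 + 11*v^2 - 6*v + 10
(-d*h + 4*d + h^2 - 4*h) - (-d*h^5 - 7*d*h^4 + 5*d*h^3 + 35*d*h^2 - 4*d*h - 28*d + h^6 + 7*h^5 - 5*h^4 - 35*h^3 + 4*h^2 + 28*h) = d*h^5 + 7*d*h^4 - 5*d*h^3 - 35*d*h^2 + 3*d*h + 32*d - h^6 - 7*h^5 + 5*h^4 + 35*h^3 - 3*h^2 - 32*h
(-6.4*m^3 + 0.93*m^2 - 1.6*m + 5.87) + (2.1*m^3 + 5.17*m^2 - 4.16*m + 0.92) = -4.3*m^3 + 6.1*m^2 - 5.76*m + 6.79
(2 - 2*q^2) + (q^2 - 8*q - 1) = -q^2 - 8*q + 1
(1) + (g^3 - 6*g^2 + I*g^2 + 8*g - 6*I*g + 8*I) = g^3 - 6*g^2 + I*g^2 + 8*g - 6*I*g + 1 + 8*I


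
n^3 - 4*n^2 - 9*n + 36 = (n - 4)*(n - 3)*(n + 3)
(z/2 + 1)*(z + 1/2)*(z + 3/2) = z^3/2 + 2*z^2 + 19*z/8 + 3/4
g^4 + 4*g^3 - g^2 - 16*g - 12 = (g - 2)*(g + 1)*(g + 2)*(g + 3)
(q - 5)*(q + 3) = q^2 - 2*q - 15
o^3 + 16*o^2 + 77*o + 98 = (o + 2)*(o + 7)^2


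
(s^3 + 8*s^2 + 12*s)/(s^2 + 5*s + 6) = s*(s + 6)/(s + 3)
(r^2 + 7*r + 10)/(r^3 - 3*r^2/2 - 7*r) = 2*(r + 5)/(r*(2*r - 7))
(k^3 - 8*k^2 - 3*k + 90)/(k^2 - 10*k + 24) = (k^2 - 2*k - 15)/(k - 4)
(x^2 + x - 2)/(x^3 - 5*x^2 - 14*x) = (x - 1)/(x*(x - 7))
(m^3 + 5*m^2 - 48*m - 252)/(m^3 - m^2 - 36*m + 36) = (m^2 - m - 42)/(m^2 - 7*m + 6)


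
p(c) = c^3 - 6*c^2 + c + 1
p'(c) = 3*c^2 - 12*c + 1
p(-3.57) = -124.54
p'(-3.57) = 82.07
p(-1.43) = -15.62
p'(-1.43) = 24.29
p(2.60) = -19.38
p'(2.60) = -9.92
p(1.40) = -6.62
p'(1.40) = -9.92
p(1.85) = -11.35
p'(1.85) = -10.93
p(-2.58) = -58.69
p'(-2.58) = 51.93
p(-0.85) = -4.80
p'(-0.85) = 13.37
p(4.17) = -26.65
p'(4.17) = 3.13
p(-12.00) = -2603.00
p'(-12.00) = 577.00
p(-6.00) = -437.00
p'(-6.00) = 181.00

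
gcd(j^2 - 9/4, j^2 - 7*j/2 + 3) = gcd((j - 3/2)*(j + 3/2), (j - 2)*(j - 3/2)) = j - 3/2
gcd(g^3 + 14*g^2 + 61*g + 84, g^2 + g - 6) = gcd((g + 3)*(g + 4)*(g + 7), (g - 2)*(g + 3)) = g + 3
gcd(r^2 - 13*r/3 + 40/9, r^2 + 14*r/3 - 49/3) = 1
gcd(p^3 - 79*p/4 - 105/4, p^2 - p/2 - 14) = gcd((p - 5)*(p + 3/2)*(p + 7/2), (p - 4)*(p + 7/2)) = p + 7/2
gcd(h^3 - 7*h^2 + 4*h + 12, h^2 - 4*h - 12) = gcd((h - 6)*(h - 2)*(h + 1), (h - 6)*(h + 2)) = h - 6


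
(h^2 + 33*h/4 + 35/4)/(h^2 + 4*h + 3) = (4*h^2 + 33*h + 35)/(4*(h^2 + 4*h + 3))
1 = 1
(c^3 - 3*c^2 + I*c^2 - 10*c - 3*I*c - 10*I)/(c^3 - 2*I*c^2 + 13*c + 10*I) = (c^2 - 3*c - 10)/(c^2 - 3*I*c + 10)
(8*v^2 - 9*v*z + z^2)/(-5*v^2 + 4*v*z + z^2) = (-8*v + z)/(5*v + z)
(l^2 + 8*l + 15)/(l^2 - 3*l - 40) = (l + 3)/(l - 8)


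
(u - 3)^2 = u^2 - 6*u + 9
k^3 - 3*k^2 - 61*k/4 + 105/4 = (k - 5)*(k - 3/2)*(k + 7/2)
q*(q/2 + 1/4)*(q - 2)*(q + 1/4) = q^4/2 - 5*q^3/8 - 11*q^2/16 - q/8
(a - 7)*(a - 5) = a^2 - 12*a + 35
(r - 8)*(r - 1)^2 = r^3 - 10*r^2 + 17*r - 8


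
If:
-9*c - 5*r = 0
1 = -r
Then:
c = 5/9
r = -1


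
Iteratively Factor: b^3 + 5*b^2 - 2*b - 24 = (b + 4)*(b^2 + b - 6) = (b - 2)*(b + 4)*(b + 3)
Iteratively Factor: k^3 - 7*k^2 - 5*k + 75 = (k - 5)*(k^2 - 2*k - 15) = (k - 5)^2*(k + 3)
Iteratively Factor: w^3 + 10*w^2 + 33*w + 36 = (w + 4)*(w^2 + 6*w + 9) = (w + 3)*(w + 4)*(w + 3)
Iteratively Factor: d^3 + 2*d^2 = (d)*(d^2 + 2*d) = d^2*(d + 2)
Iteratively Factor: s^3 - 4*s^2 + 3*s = (s - 3)*(s^2 - s) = (s - 3)*(s - 1)*(s)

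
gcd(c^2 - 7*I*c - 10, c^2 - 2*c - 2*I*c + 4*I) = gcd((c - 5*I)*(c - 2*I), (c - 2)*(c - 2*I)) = c - 2*I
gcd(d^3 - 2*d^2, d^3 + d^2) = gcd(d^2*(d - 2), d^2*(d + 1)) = d^2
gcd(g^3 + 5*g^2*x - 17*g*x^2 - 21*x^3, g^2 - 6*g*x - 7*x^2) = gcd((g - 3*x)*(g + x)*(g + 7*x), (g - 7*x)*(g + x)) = g + x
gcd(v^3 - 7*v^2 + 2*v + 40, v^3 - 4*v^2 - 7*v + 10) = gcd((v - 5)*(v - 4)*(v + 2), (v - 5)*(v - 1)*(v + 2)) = v^2 - 3*v - 10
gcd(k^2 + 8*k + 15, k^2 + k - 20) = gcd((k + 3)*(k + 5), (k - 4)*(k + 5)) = k + 5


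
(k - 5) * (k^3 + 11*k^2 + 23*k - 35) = k^4 + 6*k^3 - 32*k^2 - 150*k + 175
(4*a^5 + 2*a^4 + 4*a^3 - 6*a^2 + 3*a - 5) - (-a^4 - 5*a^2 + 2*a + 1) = 4*a^5 + 3*a^4 + 4*a^3 - a^2 + a - 6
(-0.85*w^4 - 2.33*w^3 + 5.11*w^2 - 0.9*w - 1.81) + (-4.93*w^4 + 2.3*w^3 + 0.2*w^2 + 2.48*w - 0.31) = -5.78*w^4 - 0.0300000000000002*w^3 + 5.31*w^2 + 1.58*w - 2.12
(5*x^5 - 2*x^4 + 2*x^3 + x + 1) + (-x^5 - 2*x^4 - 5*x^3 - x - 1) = 4*x^5 - 4*x^4 - 3*x^3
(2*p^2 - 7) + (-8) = 2*p^2 - 15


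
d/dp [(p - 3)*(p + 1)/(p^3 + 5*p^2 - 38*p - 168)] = (-p^4 + 4*p^3 - 19*p^2 - 306*p + 222)/(p^6 + 10*p^5 - 51*p^4 - 716*p^3 - 236*p^2 + 12768*p + 28224)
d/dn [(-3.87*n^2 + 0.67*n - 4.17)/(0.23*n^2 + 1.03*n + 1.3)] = (-4.1402*n^2 - 8.1438*n + 5.1661)/(0.0529*n^4 + 0.4738*n^3 + 1.6589*n^2 + 2.678*n + 1.69)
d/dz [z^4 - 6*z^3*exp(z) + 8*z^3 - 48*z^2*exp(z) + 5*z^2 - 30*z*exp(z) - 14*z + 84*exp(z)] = -6*z^3*exp(z) + 4*z^3 - 66*z^2*exp(z) + 24*z^2 - 126*z*exp(z) + 10*z + 54*exp(z) - 14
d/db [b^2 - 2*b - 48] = 2*b - 2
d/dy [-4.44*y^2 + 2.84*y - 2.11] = 2.84 - 8.88*y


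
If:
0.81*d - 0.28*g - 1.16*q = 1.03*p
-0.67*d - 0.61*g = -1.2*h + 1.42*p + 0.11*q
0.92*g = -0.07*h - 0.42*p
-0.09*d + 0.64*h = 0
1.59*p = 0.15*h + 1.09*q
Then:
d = 0.00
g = 0.00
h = 0.00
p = 0.00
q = 0.00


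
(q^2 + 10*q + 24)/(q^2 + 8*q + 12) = (q + 4)/(q + 2)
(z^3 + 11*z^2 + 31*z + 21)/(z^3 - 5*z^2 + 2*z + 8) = (z^2 + 10*z + 21)/(z^2 - 6*z + 8)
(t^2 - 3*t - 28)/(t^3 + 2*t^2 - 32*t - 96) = (t - 7)/(t^2 - 2*t - 24)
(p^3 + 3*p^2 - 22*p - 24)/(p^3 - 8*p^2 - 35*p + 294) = (p^2 - 3*p - 4)/(p^2 - 14*p + 49)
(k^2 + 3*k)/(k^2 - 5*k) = (k + 3)/(k - 5)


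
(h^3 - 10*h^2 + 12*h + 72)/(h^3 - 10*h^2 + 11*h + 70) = (h^2 - 12*h + 36)/(h^2 - 12*h + 35)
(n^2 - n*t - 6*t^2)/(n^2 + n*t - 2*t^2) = (-n + 3*t)/(-n + t)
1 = 1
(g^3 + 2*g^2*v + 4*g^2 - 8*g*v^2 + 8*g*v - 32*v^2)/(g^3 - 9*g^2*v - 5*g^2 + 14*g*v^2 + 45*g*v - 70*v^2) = (-g^2 - 4*g*v - 4*g - 16*v)/(-g^2 + 7*g*v + 5*g - 35*v)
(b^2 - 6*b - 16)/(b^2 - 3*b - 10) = (b - 8)/(b - 5)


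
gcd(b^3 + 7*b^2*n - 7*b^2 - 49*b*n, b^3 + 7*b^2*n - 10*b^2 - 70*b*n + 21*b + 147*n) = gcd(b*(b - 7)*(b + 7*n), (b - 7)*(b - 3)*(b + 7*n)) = b^2 + 7*b*n - 7*b - 49*n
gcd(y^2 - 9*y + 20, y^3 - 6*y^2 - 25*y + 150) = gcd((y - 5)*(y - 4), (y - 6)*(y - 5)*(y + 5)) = y - 5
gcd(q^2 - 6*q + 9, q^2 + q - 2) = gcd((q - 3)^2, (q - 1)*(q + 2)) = 1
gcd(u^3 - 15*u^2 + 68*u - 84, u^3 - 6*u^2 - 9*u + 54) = u - 6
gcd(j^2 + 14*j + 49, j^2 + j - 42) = j + 7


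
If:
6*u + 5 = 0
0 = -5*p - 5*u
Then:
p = 5/6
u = -5/6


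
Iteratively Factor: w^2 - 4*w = (w)*(w - 4)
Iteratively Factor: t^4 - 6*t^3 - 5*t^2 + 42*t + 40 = (t + 1)*(t^3 - 7*t^2 + 2*t + 40) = (t - 4)*(t + 1)*(t^2 - 3*t - 10) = (t - 5)*(t - 4)*(t + 1)*(t + 2)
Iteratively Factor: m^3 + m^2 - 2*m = (m)*(m^2 + m - 2) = m*(m + 2)*(m - 1)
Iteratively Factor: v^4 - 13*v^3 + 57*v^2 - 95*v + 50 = (v - 2)*(v^3 - 11*v^2 + 35*v - 25) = (v - 5)*(v - 2)*(v^2 - 6*v + 5) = (v - 5)*(v - 2)*(v - 1)*(v - 5)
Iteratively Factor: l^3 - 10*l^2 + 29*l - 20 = (l - 4)*(l^2 - 6*l + 5) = (l - 5)*(l - 4)*(l - 1)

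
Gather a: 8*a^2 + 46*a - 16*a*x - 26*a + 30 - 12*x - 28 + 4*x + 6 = 8*a^2 + a*(20 - 16*x) - 8*x + 8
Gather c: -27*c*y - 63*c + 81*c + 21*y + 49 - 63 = c*(18 - 27*y) + 21*y - 14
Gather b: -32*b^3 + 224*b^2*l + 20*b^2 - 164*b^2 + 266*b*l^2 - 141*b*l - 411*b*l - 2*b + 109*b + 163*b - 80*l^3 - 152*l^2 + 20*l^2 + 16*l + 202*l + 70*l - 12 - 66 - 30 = -32*b^3 + b^2*(224*l - 144) + b*(266*l^2 - 552*l + 270) - 80*l^3 - 132*l^2 + 288*l - 108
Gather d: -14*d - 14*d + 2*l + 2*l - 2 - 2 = -28*d + 4*l - 4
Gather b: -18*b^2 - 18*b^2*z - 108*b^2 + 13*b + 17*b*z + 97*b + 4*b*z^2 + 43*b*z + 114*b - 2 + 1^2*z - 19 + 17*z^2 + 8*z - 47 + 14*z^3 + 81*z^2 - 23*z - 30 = b^2*(-18*z - 126) + b*(4*z^2 + 60*z + 224) + 14*z^3 + 98*z^2 - 14*z - 98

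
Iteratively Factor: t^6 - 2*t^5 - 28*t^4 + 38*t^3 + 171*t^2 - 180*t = (t - 5)*(t^5 + 3*t^4 - 13*t^3 - 27*t^2 + 36*t) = (t - 5)*(t - 1)*(t^4 + 4*t^3 - 9*t^2 - 36*t) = (t - 5)*(t - 1)*(t + 3)*(t^3 + t^2 - 12*t) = (t - 5)*(t - 1)*(t + 3)*(t + 4)*(t^2 - 3*t) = t*(t - 5)*(t - 1)*(t + 3)*(t + 4)*(t - 3)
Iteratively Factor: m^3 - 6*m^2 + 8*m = (m)*(m^2 - 6*m + 8) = m*(m - 4)*(m - 2)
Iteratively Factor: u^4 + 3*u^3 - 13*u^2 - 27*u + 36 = (u + 3)*(u^3 - 13*u + 12) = (u + 3)*(u + 4)*(u^2 - 4*u + 3) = (u - 1)*(u + 3)*(u + 4)*(u - 3)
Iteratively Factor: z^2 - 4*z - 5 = (z + 1)*(z - 5)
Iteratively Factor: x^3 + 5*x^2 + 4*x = (x + 4)*(x^2 + x) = (x + 1)*(x + 4)*(x)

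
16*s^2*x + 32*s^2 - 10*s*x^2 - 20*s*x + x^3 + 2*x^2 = (-8*s + x)*(-2*s + x)*(x + 2)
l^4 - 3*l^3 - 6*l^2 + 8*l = l*(l - 4)*(l - 1)*(l + 2)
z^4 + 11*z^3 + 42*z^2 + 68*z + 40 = (z + 2)^3*(z + 5)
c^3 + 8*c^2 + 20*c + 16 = (c + 2)^2*(c + 4)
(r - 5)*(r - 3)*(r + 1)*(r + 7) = r^4 - 42*r^2 + 64*r + 105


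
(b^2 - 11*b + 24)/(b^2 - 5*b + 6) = (b - 8)/(b - 2)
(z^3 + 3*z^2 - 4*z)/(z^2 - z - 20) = z*(z - 1)/(z - 5)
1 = 1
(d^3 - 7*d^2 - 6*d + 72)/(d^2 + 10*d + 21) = (d^2 - 10*d + 24)/(d + 7)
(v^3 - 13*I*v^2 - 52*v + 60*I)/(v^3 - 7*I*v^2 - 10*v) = (v - 6*I)/v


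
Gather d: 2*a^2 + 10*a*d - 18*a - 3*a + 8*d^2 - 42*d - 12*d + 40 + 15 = 2*a^2 - 21*a + 8*d^2 + d*(10*a - 54) + 55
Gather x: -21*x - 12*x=-33*x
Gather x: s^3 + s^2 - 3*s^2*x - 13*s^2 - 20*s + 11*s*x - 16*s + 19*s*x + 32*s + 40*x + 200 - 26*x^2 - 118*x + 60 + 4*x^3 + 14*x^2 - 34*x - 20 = s^3 - 12*s^2 - 4*s + 4*x^3 - 12*x^2 + x*(-3*s^2 + 30*s - 112) + 240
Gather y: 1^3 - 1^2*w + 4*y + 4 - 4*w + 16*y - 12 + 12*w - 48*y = 7*w - 28*y - 7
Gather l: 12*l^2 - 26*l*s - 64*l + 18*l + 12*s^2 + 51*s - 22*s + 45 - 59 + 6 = 12*l^2 + l*(-26*s - 46) + 12*s^2 + 29*s - 8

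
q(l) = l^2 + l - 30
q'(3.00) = 7.00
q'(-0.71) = -0.42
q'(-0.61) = -0.22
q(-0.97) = -30.03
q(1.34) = -26.86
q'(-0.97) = -0.94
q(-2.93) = -24.35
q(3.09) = -17.36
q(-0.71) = -30.21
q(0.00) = -30.00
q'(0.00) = 1.00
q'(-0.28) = 0.44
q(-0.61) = -30.24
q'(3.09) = 7.18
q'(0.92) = 2.84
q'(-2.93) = -4.86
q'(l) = 2*l + 1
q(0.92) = -28.23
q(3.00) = -18.00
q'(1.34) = 3.68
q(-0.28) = -30.20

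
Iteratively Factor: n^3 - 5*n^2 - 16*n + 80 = (n + 4)*(n^2 - 9*n + 20) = (n - 5)*(n + 4)*(n - 4)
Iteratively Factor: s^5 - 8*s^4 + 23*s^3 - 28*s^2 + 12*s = (s - 2)*(s^4 - 6*s^3 + 11*s^2 - 6*s) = s*(s - 2)*(s^3 - 6*s^2 + 11*s - 6) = s*(s - 2)*(s - 1)*(s^2 - 5*s + 6) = s*(s - 3)*(s - 2)*(s - 1)*(s - 2)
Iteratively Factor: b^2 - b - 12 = (b - 4)*(b + 3)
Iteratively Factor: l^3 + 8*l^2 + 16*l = (l)*(l^2 + 8*l + 16) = l*(l + 4)*(l + 4)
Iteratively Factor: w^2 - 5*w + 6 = (w - 3)*(w - 2)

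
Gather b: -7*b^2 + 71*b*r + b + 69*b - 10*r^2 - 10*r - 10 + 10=-7*b^2 + b*(71*r + 70) - 10*r^2 - 10*r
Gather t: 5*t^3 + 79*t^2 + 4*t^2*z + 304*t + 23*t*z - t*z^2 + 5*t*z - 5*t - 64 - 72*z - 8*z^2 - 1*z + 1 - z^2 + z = 5*t^3 + t^2*(4*z + 79) + t*(-z^2 + 28*z + 299) - 9*z^2 - 72*z - 63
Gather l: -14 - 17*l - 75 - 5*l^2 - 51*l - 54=-5*l^2 - 68*l - 143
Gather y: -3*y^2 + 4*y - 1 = -3*y^2 + 4*y - 1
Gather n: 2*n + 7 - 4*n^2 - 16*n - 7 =-4*n^2 - 14*n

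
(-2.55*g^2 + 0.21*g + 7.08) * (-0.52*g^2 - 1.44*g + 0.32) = 1.326*g^4 + 3.5628*g^3 - 4.8*g^2 - 10.128*g + 2.2656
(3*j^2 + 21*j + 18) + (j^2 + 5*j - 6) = 4*j^2 + 26*j + 12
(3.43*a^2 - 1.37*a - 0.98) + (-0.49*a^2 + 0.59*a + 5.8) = 2.94*a^2 - 0.78*a + 4.82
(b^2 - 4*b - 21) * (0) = 0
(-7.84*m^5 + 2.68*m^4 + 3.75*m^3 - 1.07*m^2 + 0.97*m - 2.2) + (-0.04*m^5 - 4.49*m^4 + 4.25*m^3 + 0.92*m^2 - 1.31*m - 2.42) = -7.88*m^5 - 1.81*m^4 + 8.0*m^3 - 0.15*m^2 - 0.34*m - 4.62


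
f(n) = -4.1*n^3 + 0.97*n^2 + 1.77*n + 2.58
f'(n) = -12.3*n^2 + 1.94*n + 1.77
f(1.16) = -0.46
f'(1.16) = -12.53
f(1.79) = -14.66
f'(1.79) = -34.17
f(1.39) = -4.10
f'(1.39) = -19.30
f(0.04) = 2.65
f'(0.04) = 1.83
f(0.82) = 2.42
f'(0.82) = -4.91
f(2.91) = -85.09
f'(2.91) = -96.74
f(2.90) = -84.12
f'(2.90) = -96.05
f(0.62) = 3.07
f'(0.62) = -1.76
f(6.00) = -837.48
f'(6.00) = -429.39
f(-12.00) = 7205.82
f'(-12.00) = -1792.71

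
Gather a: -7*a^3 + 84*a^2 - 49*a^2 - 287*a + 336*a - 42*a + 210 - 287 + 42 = -7*a^3 + 35*a^2 + 7*a - 35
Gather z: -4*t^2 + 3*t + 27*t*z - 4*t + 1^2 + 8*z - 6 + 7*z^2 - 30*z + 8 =-4*t^2 - t + 7*z^2 + z*(27*t - 22) + 3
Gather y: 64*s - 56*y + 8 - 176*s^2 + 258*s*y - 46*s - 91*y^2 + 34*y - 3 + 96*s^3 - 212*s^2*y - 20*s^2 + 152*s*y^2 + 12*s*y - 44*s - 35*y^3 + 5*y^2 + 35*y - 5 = 96*s^3 - 196*s^2 - 26*s - 35*y^3 + y^2*(152*s - 86) + y*(-212*s^2 + 270*s + 13)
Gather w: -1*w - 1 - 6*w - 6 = -7*w - 7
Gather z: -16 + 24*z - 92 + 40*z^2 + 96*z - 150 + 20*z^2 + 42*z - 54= 60*z^2 + 162*z - 312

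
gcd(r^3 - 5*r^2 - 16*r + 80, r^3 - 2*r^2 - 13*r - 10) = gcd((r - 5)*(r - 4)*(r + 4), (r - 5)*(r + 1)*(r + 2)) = r - 5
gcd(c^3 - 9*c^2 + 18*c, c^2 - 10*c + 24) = c - 6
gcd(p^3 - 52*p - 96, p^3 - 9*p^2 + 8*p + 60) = p + 2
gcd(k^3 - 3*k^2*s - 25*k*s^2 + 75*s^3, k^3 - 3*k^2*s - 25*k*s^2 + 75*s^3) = k^3 - 3*k^2*s - 25*k*s^2 + 75*s^3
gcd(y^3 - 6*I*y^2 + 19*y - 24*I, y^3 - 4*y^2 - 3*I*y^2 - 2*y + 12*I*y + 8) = y - I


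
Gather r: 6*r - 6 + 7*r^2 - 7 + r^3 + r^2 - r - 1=r^3 + 8*r^2 + 5*r - 14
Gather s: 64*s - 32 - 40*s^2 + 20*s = -40*s^2 + 84*s - 32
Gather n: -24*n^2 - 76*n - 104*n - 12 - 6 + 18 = -24*n^2 - 180*n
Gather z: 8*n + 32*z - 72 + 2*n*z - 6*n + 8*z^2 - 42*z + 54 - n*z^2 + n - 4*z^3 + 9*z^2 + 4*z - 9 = 3*n - 4*z^3 + z^2*(17 - n) + z*(2*n - 6) - 27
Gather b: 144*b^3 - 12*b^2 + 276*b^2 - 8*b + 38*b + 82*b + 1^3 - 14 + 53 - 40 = 144*b^3 + 264*b^2 + 112*b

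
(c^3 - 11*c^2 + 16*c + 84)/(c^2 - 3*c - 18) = (c^2 - 5*c - 14)/(c + 3)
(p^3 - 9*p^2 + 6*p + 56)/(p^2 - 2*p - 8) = p - 7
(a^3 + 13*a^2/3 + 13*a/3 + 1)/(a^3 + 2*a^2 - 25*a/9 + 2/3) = 3*(3*a^2 + 4*a + 1)/(9*a^2 - 9*a + 2)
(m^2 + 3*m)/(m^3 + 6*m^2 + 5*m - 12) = m/(m^2 + 3*m - 4)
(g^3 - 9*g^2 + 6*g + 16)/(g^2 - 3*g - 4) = (g^2 - 10*g + 16)/(g - 4)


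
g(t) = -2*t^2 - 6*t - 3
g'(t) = -4*t - 6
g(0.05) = -3.30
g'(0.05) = -6.20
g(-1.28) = 1.40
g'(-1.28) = -0.88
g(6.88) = -138.95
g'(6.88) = -33.52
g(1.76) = -19.76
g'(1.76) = -13.04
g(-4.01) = -11.10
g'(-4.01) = 10.04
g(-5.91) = -37.40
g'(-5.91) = 17.64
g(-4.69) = -18.85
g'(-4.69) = 12.76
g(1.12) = -12.23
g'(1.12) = -10.48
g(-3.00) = -3.00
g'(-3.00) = 6.00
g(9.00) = -219.00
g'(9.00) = -42.00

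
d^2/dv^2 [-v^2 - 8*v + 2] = -2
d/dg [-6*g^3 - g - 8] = -18*g^2 - 1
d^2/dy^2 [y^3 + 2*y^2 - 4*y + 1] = 6*y + 4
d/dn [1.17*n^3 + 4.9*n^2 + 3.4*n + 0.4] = 3.51*n^2 + 9.8*n + 3.4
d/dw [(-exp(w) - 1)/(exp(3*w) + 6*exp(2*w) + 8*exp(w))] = (2*exp(3*w) + 9*exp(2*w) + 12*exp(w) + 8)*exp(-w)/(exp(4*w) + 12*exp(3*w) + 52*exp(2*w) + 96*exp(w) + 64)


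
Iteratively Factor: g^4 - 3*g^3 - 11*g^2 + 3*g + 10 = (g - 5)*(g^3 + 2*g^2 - g - 2) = (g - 5)*(g - 1)*(g^2 + 3*g + 2) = (g - 5)*(g - 1)*(g + 1)*(g + 2)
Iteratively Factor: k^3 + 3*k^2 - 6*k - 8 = (k + 4)*(k^2 - k - 2) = (k - 2)*(k + 4)*(k + 1)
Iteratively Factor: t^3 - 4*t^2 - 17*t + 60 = (t + 4)*(t^2 - 8*t + 15) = (t - 5)*(t + 4)*(t - 3)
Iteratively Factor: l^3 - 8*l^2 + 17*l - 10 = (l - 5)*(l^2 - 3*l + 2) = (l - 5)*(l - 2)*(l - 1)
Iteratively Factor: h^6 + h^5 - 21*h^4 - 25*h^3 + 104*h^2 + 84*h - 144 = (h + 2)*(h^5 - h^4 - 19*h^3 + 13*h^2 + 78*h - 72) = (h + 2)*(h + 3)*(h^4 - 4*h^3 - 7*h^2 + 34*h - 24) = (h - 1)*(h + 2)*(h + 3)*(h^3 - 3*h^2 - 10*h + 24) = (h - 2)*(h - 1)*(h + 2)*(h + 3)*(h^2 - h - 12) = (h - 2)*(h - 1)*(h + 2)*(h + 3)^2*(h - 4)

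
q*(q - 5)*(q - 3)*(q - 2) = q^4 - 10*q^3 + 31*q^2 - 30*q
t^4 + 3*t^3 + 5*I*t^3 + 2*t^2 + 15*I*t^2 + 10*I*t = t*(t + 1)*(t + 2)*(t + 5*I)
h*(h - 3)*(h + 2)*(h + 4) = h^4 + 3*h^3 - 10*h^2 - 24*h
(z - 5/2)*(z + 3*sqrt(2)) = z^2 - 5*z/2 + 3*sqrt(2)*z - 15*sqrt(2)/2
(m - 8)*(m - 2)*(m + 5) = m^3 - 5*m^2 - 34*m + 80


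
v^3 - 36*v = v*(v - 6)*(v + 6)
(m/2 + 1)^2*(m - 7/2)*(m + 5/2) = m^4/4 + 3*m^3/4 - 35*m^2/16 - 39*m/4 - 35/4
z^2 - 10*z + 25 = (z - 5)^2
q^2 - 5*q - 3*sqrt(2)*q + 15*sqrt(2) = (q - 5)*(q - 3*sqrt(2))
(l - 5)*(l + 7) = l^2 + 2*l - 35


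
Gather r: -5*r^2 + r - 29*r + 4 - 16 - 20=-5*r^2 - 28*r - 32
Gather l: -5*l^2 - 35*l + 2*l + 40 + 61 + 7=-5*l^2 - 33*l + 108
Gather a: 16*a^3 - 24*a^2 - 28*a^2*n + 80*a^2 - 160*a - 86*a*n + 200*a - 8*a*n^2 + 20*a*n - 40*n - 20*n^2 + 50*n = 16*a^3 + a^2*(56 - 28*n) + a*(-8*n^2 - 66*n + 40) - 20*n^2 + 10*n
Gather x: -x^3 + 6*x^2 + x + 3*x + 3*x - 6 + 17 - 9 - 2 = -x^3 + 6*x^2 + 7*x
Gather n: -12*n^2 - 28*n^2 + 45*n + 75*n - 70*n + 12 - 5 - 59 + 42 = -40*n^2 + 50*n - 10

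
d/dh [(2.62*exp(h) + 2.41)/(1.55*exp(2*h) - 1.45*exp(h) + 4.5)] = (-4.061*exp(2*h) - 7.471*exp(h) + 15.2845)*exp(h)/(2.4025*exp(4*h) - 4.495*exp(3*h) + 16.0525*exp(2*h) - 13.05*exp(h) + 20.25)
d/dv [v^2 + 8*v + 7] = 2*v + 8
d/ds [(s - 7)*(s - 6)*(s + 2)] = 3*s^2 - 22*s + 16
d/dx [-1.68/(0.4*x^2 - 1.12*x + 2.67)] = (1.344*x - 1.8816)/(0.4*x^2 - 1.12*x + 2.67)^2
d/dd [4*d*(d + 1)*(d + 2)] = 12*d^2 + 24*d + 8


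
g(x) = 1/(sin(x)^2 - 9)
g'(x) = -2*sin(x)*cos(x)/(sin(x)^2 - 9)^2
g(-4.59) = -0.12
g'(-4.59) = 0.00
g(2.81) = -0.11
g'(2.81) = 0.01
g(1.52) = -0.12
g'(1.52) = -0.00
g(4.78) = -0.12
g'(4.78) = 0.00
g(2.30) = -0.12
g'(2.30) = 0.01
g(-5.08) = -0.12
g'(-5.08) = -0.01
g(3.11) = -0.11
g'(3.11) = 0.00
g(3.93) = -0.12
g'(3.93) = -0.01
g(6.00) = -0.11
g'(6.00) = 0.01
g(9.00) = -0.11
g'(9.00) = 0.01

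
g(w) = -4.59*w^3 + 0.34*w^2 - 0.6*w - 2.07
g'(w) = -13.77*w^2 + 0.68*w - 0.6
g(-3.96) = 290.67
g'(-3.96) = -219.23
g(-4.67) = 475.63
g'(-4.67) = -304.08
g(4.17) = -331.49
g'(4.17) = -237.21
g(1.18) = -9.85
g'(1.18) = -18.97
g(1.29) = -12.13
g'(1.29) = -22.64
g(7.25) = -1737.70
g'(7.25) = -719.46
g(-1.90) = 31.78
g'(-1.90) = -51.60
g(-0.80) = 0.98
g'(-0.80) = -9.96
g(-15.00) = 15574.68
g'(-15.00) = -3109.05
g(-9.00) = 3376.98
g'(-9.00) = -1122.09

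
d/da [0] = 0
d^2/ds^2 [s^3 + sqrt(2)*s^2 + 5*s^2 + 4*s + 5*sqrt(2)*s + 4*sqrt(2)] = 6*s + 2*sqrt(2) + 10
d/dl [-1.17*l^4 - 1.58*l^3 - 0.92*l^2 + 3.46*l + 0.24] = -4.68*l^3 - 4.74*l^2 - 1.84*l + 3.46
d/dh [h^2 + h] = 2*h + 1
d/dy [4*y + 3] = 4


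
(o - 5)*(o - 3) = o^2 - 8*o + 15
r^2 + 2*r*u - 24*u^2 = (r - 4*u)*(r + 6*u)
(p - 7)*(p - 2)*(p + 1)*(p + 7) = p^4 - p^3 - 51*p^2 + 49*p + 98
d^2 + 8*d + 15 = (d + 3)*(d + 5)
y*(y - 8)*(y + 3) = y^3 - 5*y^2 - 24*y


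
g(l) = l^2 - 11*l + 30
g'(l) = 2*l - 11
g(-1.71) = 51.73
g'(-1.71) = -14.42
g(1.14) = 18.76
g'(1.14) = -8.72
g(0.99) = 20.09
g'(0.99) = -9.02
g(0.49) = 24.85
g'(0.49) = -10.02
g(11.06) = 30.66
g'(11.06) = 11.12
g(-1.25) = 45.31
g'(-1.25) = -13.50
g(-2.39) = 62.00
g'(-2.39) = -15.78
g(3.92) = 2.25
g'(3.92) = -3.16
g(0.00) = 30.00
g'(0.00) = -11.00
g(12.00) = 42.00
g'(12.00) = 13.00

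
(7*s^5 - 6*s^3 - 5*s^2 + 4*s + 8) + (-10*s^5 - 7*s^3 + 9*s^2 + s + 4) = -3*s^5 - 13*s^3 + 4*s^2 + 5*s + 12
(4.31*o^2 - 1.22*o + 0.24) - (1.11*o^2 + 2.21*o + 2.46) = 3.2*o^2 - 3.43*o - 2.22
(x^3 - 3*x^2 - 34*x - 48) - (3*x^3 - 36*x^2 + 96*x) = -2*x^3 + 33*x^2 - 130*x - 48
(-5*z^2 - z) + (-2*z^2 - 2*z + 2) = -7*z^2 - 3*z + 2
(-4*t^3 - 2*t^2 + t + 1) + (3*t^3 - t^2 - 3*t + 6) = -t^3 - 3*t^2 - 2*t + 7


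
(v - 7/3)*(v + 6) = v^2 + 11*v/3 - 14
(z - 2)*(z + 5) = z^2 + 3*z - 10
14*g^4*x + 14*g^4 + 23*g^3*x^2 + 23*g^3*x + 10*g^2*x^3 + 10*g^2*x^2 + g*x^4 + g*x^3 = (g + x)*(2*g + x)*(7*g + x)*(g*x + g)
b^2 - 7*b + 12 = (b - 4)*(b - 3)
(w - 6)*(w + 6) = w^2 - 36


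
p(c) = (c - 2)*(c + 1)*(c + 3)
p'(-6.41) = 92.62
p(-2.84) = 1.42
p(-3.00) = 0.00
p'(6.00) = 127.00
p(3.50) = 43.88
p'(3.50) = 45.75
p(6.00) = 252.00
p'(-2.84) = 7.84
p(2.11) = 1.75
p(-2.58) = 3.04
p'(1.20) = 4.12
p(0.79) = -8.21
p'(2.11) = 16.80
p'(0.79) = 0.03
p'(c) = (c - 2)*(c + 1) + (c - 2)*(c + 3) + (c + 1)*(c + 3) = 3*c^2 + 4*c - 5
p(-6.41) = -155.15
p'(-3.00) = 10.00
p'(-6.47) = 94.70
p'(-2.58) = 4.65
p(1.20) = -7.39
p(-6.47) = -160.77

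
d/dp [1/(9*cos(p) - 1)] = 9*sin(p)/(9*cos(p) - 1)^2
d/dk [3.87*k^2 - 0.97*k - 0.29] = 7.74*k - 0.97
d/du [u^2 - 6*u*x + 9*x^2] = 2*u - 6*x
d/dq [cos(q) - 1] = -sin(q)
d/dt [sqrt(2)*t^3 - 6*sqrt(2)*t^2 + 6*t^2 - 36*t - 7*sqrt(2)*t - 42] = 3*sqrt(2)*t^2 - 12*sqrt(2)*t + 12*t - 36 - 7*sqrt(2)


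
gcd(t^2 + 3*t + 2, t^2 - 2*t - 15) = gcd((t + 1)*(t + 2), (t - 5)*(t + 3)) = 1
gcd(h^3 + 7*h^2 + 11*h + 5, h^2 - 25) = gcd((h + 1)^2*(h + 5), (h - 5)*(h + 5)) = h + 5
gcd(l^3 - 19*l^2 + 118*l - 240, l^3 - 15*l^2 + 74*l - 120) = l^2 - 11*l + 30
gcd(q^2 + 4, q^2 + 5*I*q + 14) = q - 2*I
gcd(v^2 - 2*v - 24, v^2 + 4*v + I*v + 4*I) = v + 4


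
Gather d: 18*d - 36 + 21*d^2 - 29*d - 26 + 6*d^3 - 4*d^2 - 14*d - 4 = 6*d^3 + 17*d^2 - 25*d - 66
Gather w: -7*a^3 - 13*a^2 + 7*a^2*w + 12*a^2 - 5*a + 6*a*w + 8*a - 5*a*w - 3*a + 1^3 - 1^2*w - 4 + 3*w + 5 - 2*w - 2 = -7*a^3 - a^2 + w*(7*a^2 + a)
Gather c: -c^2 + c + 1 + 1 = -c^2 + c + 2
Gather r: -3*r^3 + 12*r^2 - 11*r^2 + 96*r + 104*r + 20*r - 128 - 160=-3*r^3 + r^2 + 220*r - 288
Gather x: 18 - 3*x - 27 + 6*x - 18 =3*x - 27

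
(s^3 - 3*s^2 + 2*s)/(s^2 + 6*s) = (s^2 - 3*s + 2)/(s + 6)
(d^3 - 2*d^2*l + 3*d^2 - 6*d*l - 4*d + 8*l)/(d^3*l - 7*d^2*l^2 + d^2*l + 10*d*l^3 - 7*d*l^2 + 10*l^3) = (d^2 + 3*d - 4)/(l*(d^2 - 5*d*l + d - 5*l))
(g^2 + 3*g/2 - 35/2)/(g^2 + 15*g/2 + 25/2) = (2*g - 7)/(2*g + 5)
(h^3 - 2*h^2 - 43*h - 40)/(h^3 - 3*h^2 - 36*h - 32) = (h + 5)/(h + 4)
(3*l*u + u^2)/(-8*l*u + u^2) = (3*l + u)/(-8*l + u)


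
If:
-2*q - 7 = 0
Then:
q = -7/2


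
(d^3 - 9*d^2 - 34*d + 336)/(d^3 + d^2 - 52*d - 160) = (d^2 - d - 42)/(d^2 + 9*d + 20)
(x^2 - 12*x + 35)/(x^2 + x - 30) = (x - 7)/(x + 6)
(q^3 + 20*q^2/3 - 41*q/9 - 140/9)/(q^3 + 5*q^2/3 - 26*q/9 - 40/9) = (q + 7)/(q + 2)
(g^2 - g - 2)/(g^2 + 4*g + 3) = (g - 2)/(g + 3)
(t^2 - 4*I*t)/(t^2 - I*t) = (t - 4*I)/(t - I)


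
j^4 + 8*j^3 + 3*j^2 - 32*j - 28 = (j - 2)*(j + 1)*(j + 2)*(j + 7)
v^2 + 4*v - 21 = (v - 3)*(v + 7)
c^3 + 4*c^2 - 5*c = c*(c - 1)*(c + 5)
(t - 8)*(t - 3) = t^2 - 11*t + 24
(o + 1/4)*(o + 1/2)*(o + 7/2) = o^3 + 17*o^2/4 + 11*o/4 + 7/16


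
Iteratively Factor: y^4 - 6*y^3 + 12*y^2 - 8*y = (y - 2)*(y^3 - 4*y^2 + 4*y) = y*(y - 2)*(y^2 - 4*y + 4) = y*(y - 2)^2*(y - 2)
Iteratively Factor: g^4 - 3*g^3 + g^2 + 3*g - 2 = (g - 1)*(g^3 - 2*g^2 - g + 2) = (g - 1)^2*(g^2 - g - 2) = (g - 2)*(g - 1)^2*(g + 1)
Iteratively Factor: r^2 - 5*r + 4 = (r - 1)*(r - 4)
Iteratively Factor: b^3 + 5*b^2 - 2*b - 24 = (b - 2)*(b^2 + 7*b + 12) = (b - 2)*(b + 3)*(b + 4)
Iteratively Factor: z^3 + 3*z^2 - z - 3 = (z - 1)*(z^2 + 4*z + 3) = (z - 1)*(z + 1)*(z + 3)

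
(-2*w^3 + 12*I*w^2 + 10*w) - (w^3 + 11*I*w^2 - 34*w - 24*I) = -3*w^3 + I*w^2 + 44*w + 24*I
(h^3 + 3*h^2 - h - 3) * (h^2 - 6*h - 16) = h^5 - 3*h^4 - 35*h^3 - 45*h^2 + 34*h + 48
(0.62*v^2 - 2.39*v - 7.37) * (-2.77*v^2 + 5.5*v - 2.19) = -1.7174*v^4 + 10.0303*v^3 + 5.9121*v^2 - 35.3009*v + 16.1403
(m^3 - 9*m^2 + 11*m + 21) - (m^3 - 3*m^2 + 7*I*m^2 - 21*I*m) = -6*m^2 - 7*I*m^2 + 11*m + 21*I*m + 21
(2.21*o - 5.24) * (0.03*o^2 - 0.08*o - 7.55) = 0.0663*o^3 - 0.334*o^2 - 16.2663*o + 39.562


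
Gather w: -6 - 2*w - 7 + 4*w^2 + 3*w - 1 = 4*w^2 + w - 14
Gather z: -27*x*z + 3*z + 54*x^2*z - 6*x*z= z*(54*x^2 - 33*x + 3)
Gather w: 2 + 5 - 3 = 4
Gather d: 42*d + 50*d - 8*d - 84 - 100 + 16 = 84*d - 168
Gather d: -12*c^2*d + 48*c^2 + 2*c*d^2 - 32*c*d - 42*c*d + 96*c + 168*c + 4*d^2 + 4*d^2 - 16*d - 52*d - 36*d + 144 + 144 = 48*c^2 + 264*c + d^2*(2*c + 8) + d*(-12*c^2 - 74*c - 104) + 288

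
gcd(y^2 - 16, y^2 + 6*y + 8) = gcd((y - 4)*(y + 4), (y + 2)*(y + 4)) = y + 4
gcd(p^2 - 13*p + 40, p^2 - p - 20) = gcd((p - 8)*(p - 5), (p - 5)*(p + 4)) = p - 5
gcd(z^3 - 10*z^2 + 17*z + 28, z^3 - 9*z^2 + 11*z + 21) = z^2 - 6*z - 7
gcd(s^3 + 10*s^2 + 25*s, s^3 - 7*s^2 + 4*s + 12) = 1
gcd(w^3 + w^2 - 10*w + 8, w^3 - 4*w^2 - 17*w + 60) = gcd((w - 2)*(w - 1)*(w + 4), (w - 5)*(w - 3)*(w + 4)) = w + 4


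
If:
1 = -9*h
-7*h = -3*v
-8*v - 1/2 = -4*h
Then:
No Solution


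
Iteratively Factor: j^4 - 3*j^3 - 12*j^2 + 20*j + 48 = (j - 3)*(j^3 - 12*j - 16) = (j - 3)*(j + 2)*(j^2 - 2*j - 8) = (j - 4)*(j - 3)*(j + 2)*(j + 2)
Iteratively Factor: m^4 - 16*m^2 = (m - 4)*(m^3 + 4*m^2) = m*(m - 4)*(m^2 + 4*m) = m^2*(m - 4)*(m + 4)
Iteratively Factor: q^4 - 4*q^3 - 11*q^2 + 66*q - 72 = (q + 4)*(q^3 - 8*q^2 + 21*q - 18) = (q - 3)*(q + 4)*(q^2 - 5*q + 6) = (q - 3)^2*(q + 4)*(q - 2)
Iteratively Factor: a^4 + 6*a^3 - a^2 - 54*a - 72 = (a + 4)*(a^3 + 2*a^2 - 9*a - 18) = (a - 3)*(a + 4)*(a^2 + 5*a + 6) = (a - 3)*(a + 2)*(a + 4)*(a + 3)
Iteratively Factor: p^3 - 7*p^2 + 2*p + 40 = (p - 5)*(p^2 - 2*p - 8) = (p - 5)*(p + 2)*(p - 4)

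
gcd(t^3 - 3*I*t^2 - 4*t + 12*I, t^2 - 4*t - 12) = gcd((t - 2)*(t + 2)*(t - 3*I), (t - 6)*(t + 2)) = t + 2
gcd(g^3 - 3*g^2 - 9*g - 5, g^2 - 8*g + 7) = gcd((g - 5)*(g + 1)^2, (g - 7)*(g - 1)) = 1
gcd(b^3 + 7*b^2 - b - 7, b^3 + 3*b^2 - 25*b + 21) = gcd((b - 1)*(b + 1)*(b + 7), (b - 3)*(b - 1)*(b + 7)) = b^2 + 6*b - 7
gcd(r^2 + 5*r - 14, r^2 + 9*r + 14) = r + 7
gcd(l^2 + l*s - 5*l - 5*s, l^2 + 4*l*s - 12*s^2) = 1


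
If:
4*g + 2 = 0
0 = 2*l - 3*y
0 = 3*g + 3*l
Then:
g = -1/2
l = 1/2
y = 1/3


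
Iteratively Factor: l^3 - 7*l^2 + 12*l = (l - 4)*(l^2 - 3*l) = l*(l - 4)*(l - 3)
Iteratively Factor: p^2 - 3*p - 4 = (p + 1)*(p - 4)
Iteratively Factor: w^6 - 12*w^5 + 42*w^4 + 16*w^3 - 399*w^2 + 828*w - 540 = (w - 2)*(w^5 - 10*w^4 + 22*w^3 + 60*w^2 - 279*w + 270) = (w - 5)*(w - 2)*(w^4 - 5*w^3 - 3*w^2 + 45*w - 54) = (w - 5)*(w - 3)*(w - 2)*(w^3 - 2*w^2 - 9*w + 18) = (w - 5)*(w - 3)*(w - 2)*(w + 3)*(w^2 - 5*w + 6) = (w - 5)*(w - 3)*(w - 2)^2*(w + 3)*(w - 3)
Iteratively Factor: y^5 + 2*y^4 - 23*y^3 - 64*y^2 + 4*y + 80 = (y + 2)*(y^4 - 23*y^2 - 18*y + 40) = (y + 2)^2*(y^3 - 2*y^2 - 19*y + 20) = (y - 5)*(y + 2)^2*(y^2 + 3*y - 4) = (y - 5)*(y + 2)^2*(y + 4)*(y - 1)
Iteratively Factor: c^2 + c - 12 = (c - 3)*(c + 4)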